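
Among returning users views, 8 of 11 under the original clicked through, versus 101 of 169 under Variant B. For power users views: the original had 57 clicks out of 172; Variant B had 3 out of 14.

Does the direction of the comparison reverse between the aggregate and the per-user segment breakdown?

Yes

Returning users: the original 8/11 = 72.7%, Variant B 101/169 = 59.8% → the original
Power users: the original 57/172 = 33.1%, Variant B 3/14 = 21.4% → the original
Overall: the original 65/183 = 35.5%, Variant B 104/183 = 56.8% → Variant B
The original wins each user group but Variant B wins overall — the comparison reverses. The original's views skew toward power users, which has a lower base rate.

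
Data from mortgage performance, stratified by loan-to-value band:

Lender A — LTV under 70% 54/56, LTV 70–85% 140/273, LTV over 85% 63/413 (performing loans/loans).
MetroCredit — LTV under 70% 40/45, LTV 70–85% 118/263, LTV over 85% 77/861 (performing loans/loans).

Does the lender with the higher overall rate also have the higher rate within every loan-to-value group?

Yes

LTV under 70%: Lender A 54/56 = 96.4%, MetroCredit 40/45 = 88.9% → Lender A
LTV 70–85%: Lender A 140/273 = 51.3%, MetroCredit 118/263 = 44.9% → Lender A
LTV over 85%: Lender A 63/413 = 15.3%, MetroCredit 77/861 = 8.9% → Lender A
Overall: Lender A 257/742 = 34.6%, MetroCredit 235/1169 = 20.1% → Lender A
Lender A wins overall and in every loan-to-value group — no reversal.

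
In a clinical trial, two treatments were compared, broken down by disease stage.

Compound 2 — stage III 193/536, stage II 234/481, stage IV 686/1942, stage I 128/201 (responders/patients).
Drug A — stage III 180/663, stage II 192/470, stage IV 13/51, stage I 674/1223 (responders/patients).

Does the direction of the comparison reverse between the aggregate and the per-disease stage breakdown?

Yes

Stage III: Compound 2 193/536 = 36.0%, Drug A 180/663 = 27.1% → Compound 2
Stage II: Compound 2 234/481 = 48.6%, Drug A 192/470 = 40.9% → Compound 2
Stage IV: Compound 2 686/1942 = 35.3%, Drug A 13/51 = 25.5% → Compound 2
Stage I: Compound 2 128/201 = 63.7%, Drug A 674/1223 = 55.1% → Compound 2
Overall: Compound 2 1241/3160 = 39.3%, Drug A 1059/2407 = 44.0% → Drug A
Compound 2 wins each disease group but Drug A wins overall — the comparison reverses. Compound 2's patients skew toward stage IV, which has a lower base rate.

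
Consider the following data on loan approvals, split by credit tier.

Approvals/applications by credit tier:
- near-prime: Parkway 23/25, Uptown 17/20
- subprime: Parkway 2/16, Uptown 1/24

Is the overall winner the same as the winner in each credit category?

Yes

Near-prime: Parkway 23/25 = 92.0%, Uptown 17/20 = 85.0% → Parkway
Subprime: Parkway 2/16 = 12.5%, Uptown 1/24 = 4.2% → Parkway
Overall: Parkway 25/41 = 61.0%, Uptown 18/44 = 40.9% → Parkway
Parkway wins overall and in every credit group — no reversal.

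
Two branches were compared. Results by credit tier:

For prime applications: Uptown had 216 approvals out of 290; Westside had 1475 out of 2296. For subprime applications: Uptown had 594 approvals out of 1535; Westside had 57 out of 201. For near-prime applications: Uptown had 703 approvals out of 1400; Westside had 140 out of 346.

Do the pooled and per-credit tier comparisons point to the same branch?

Prime: Uptown 216/290 = 74.5%, Westside 1475/2296 = 64.2% → Uptown
Subprime: Uptown 594/1535 = 38.7%, Westside 57/201 = 28.4% → Uptown
Near-prime: Uptown 703/1400 = 50.2%, Westside 140/346 = 40.5% → Uptown
Overall: Uptown 1513/3225 = 46.9%, Westside 1672/2843 = 58.8% → Westside
Uptown wins each credit group but Westside wins overall — the comparison reverses. Uptown's applications skew toward subprime, which has a lower base rate.

No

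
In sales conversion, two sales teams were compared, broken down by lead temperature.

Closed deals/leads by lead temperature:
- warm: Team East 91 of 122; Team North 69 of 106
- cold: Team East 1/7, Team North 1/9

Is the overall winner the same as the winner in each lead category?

Warm: Team East 91/122 = 74.6%, Team North 69/106 = 65.1% → Team East
Cold: Team East 1/7 = 14.3%, Team North 1/9 = 11.1% → Team East
Overall: Team East 92/129 = 71.3%, Team North 70/115 = 60.9% → Team East
Team East wins overall and in every lead group — no reversal.

Yes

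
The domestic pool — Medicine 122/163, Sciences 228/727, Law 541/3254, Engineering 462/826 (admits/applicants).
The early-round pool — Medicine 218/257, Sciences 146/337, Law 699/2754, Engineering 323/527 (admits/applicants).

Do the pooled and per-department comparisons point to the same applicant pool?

Medicine: the domestic pool 122/163 = 74.8%, the early-round pool 218/257 = 84.8% → the early-round pool
Sciences: the domestic pool 228/727 = 31.4%, the early-round pool 146/337 = 43.3% → the early-round pool
Law: the domestic pool 541/3254 = 16.6%, the early-round pool 699/2754 = 25.4% → the early-round pool
Engineering: the domestic pool 462/826 = 55.9%, the early-round pool 323/527 = 61.3% → the early-round pool
Overall: the domestic pool 1353/4970 = 27.2%, the early-round pool 1386/3875 = 35.8% → the early-round pool
The early-round pool wins overall and in every department group — no reversal.

Yes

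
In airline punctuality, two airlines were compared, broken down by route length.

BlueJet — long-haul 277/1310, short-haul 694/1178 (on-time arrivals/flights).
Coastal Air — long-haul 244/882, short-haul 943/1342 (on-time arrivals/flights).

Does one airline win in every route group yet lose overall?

No

Long-haul: BlueJet 277/1310 = 21.1%, Coastal Air 244/882 = 27.7% → Coastal Air
Short-haul: BlueJet 694/1178 = 58.9%, Coastal Air 943/1342 = 70.3% → Coastal Air
Overall: BlueJet 971/2488 = 39.0%, Coastal Air 1187/2224 = 53.4% → Coastal Air
Coastal Air wins overall and in every route group — no reversal.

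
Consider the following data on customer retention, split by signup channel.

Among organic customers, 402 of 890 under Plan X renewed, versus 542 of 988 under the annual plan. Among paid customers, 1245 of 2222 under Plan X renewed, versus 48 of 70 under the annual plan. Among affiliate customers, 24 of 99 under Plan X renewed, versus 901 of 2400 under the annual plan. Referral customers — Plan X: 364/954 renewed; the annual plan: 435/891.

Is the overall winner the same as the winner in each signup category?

No

Organic: Plan X 402/890 = 45.2%, the annual plan 542/988 = 54.9% → the annual plan
Paid: Plan X 1245/2222 = 56.0%, the annual plan 48/70 = 68.6% → the annual plan
Affiliate: Plan X 24/99 = 24.2%, the annual plan 901/2400 = 37.5% → the annual plan
Referral: Plan X 364/954 = 38.2%, the annual plan 435/891 = 48.8% → the annual plan
Overall: Plan X 2035/4165 = 48.9%, the annual plan 1926/4349 = 44.3% → Plan X
The annual plan wins each signup group but Plan X wins overall — the comparison reverses. The annual plan's customers skew toward affiliate, which has a lower base rate.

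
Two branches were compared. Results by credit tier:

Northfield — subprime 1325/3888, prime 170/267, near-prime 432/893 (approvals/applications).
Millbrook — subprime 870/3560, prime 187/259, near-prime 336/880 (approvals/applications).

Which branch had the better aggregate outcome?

Subprime: Northfield 1325/3888 = 34.1%, Millbrook 870/3560 = 24.4% → Northfield
Prime: Northfield 170/267 = 63.7%, Millbrook 187/259 = 72.2% → Millbrook
Near-prime: Northfield 432/893 = 48.4%, Millbrook 336/880 = 38.2% → Northfield
Overall: Northfield 1927/5048 = 38.2%, Millbrook 1393/4699 = 29.6% → Northfield
(Neither sweeps every credit group, but Northfield has the higher pooled rate.)

Northfield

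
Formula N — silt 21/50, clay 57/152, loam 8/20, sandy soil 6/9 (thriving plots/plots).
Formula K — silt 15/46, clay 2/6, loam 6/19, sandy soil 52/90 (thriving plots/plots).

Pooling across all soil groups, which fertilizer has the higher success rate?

Silt: Formula N 21/50 = 42.0%, Formula K 15/46 = 32.6% → Formula N
Clay: Formula N 57/152 = 37.5%, Formula K 2/6 = 33.3% → Formula N
Loam: Formula N 8/20 = 40.0%, Formula K 6/19 = 31.6% → Formula N
Sandy soil: Formula N 6/9 = 66.7%, Formula K 52/90 = 57.8% → Formula N
Overall: Formula N 92/231 = 39.8%, Formula K 75/161 = 46.6% → Formula K
(Formula N wins every soil group but Formula K wins overall — Formula N's plots skew toward the low-rate clay group.)

Formula K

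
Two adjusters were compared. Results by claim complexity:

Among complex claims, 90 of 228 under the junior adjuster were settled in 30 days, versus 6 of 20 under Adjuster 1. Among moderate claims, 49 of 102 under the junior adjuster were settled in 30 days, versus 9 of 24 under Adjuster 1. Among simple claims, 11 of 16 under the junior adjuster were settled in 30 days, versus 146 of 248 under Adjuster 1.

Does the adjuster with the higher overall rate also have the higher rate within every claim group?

No

Complex: the junior adjuster 90/228 = 39.5%, Adjuster 1 6/20 = 30.0% → the junior adjuster
Moderate: the junior adjuster 49/102 = 48.0%, Adjuster 1 9/24 = 37.5% → the junior adjuster
Simple: the junior adjuster 11/16 = 68.8%, Adjuster 1 146/248 = 58.9% → the junior adjuster
Overall: the junior adjuster 150/346 = 43.4%, Adjuster 1 161/292 = 55.1% → Adjuster 1
The junior adjuster wins each claim group but Adjuster 1 wins overall — the comparison reverses. The junior adjuster's claims skew toward complex, which has a lower base rate.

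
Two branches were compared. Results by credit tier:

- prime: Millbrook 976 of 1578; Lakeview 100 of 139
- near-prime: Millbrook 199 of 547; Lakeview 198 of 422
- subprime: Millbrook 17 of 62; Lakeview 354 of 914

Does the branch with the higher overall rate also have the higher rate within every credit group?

No

Prime: Millbrook 976/1578 = 61.9%, Lakeview 100/139 = 71.9% → Lakeview
Near-prime: Millbrook 199/547 = 36.4%, Lakeview 198/422 = 46.9% → Lakeview
Subprime: Millbrook 17/62 = 27.4%, Lakeview 354/914 = 38.7% → Lakeview
Overall: Millbrook 1192/2187 = 54.5%, Lakeview 652/1475 = 44.2% → Millbrook
Lakeview wins each credit group but Millbrook wins overall — the comparison reverses. Lakeview's applications skew toward subprime, which has a lower base rate.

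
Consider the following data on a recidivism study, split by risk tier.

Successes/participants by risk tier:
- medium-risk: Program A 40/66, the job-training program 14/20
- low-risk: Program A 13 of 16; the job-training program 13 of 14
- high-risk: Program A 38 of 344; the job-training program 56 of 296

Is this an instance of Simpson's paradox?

No

Medium-risk: Program A 40/66 = 60.6%, the job-training program 14/20 = 70.0% → the job-training program
Low-risk: Program A 13/16 = 81.2%, the job-training program 13/14 = 92.9% → the job-training program
High-risk: Program A 38/344 = 11.0%, the job-training program 56/296 = 18.9% → the job-training program
Overall: Program A 91/426 = 21.4%, the job-training program 83/330 = 25.2% → the job-training program
The job-training program wins overall and in every risk group — no reversal.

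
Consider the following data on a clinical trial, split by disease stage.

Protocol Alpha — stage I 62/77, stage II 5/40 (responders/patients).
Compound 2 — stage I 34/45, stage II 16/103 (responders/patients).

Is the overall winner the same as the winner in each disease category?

Stage I: Protocol Alpha 62/77 = 80.5%, Compound 2 34/45 = 75.6% → Protocol Alpha
Stage II: Protocol Alpha 5/40 = 12.5%, Compound 2 16/103 = 15.5% → Compound 2
Overall: Protocol Alpha 67/117 = 57.3%, Compound 2 50/148 = 33.8% → Protocol Alpha
Neither sweeps: Protocol Alpha wins 1 of 2 groups, Compound 2 wins 1. Protocol Alpha wins overall but not every group — no Simpson reversal.

No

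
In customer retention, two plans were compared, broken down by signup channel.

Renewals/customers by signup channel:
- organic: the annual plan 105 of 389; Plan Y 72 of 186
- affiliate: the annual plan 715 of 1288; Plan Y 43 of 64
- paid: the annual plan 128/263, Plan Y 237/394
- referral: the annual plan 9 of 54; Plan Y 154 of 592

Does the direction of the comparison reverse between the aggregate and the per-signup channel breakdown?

Organic: the annual plan 105/389 = 27.0%, Plan Y 72/186 = 38.7% → Plan Y
Affiliate: the annual plan 715/1288 = 55.5%, Plan Y 43/64 = 67.2% → Plan Y
Paid: the annual plan 128/263 = 48.7%, Plan Y 237/394 = 60.2% → Plan Y
Referral: the annual plan 9/54 = 16.7%, Plan Y 154/592 = 26.0% → Plan Y
Overall: the annual plan 957/1994 = 48.0%, Plan Y 506/1236 = 40.9% → the annual plan
Plan Y wins each signup group but the annual plan wins overall — the comparison reverses. Plan Y's customers skew toward referral, which has a lower base rate.

Yes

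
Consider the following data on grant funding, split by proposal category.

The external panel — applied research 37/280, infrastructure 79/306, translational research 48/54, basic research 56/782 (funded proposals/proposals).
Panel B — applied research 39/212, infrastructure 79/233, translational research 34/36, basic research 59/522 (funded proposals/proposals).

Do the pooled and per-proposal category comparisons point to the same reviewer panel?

Yes

Applied research: the external panel 37/280 = 13.2%, Panel B 39/212 = 18.4% → Panel B
Infrastructure: the external panel 79/306 = 25.8%, Panel B 79/233 = 33.9% → Panel B
Translational research: the external panel 48/54 = 88.9%, Panel B 34/36 = 94.4% → Panel B
Basic research: the external panel 56/782 = 7.2%, Panel B 59/522 = 11.3% → Panel B
Overall: the external panel 220/1422 = 15.5%, Panel B 211/1003 = 21.0% → Panel B
Panel B wins overall and in every proposal group — no reversal.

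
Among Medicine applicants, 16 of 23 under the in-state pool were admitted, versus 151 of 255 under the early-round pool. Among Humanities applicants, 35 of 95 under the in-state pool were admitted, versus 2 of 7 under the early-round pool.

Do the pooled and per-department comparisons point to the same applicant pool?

No

Medicine: the in-state pool 16/23 = 69.6%, the early-round pool 151/255 = 59.2% → the in-state pool
Humanities: the in-state pool 35/95 = 36.8%, the early-round pool 2/7 = 28.6% → the in-state pool
Overall: the in-state pool 51/118 = 43.2%, the early-round pool 153/262 = 58.4% → the early-round pool
The in-state pool wins each department group but the early-round pool wins overall — the comparison reverses. The in-state pool's applicants skew toward Humanities, which has a lower base rate.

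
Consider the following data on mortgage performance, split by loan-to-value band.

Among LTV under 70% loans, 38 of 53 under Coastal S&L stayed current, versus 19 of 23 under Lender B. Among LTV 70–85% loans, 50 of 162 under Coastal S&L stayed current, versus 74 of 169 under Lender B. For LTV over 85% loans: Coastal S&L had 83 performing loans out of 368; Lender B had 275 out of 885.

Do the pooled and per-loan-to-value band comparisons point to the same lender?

LTV under 70%: Coastal S&L 38/53 = 71.7%, Lender B 19/23 = 82.6% → Lender B
LTV 70–85%: Coastal S&L 50/162 = 30.9%, Lender B 74/169 = 43.8% → Lender B
LTV over 85%: Coastal S&L 83/368 = 22.6%, Lender B 275/885 = 31.1% → Lender B
Overall: Coastal S&L 171/583 = 29.3%, Lender B 368/1077 = 34.2% → Lender B
Lender B wins overall and in every loan-to-value group — no reversal.

Yes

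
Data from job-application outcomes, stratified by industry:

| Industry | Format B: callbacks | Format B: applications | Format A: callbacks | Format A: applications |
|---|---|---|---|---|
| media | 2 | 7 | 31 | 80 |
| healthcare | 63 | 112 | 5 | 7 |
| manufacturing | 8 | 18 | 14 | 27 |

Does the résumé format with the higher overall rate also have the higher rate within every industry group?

No

Media: Format B 2/7 = 28.6%, Format A 31/80 = 38.8% → Format A
Healthcare: Format B 63/112 = 56.2%, Format A 5/7 = 71.4% → Format A
Manufacturing: Format B 8/18 = 44.4%, Format A 14/27 = 51.9% → Format A
Overall: Format B 73/137 = 53.3%, Format A 50/114 = 43.9% → Format B
Format A wins each industry group but Format B wins overall — the comparison reverses. Format A's applications skew toward media, which has a lower base rate.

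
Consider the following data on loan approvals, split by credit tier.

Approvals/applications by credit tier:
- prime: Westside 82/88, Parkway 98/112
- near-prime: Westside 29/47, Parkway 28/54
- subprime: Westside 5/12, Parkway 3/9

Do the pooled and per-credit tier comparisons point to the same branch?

Prime: Westside 82/88 = 93.2%, Parkway 98/112 = 87.5% → Westside
Near-prime: Westside 29/47 = 61.7%, Parkway 28/54 = 51.9% → Westside
Subprime: Westside 5/12 = 41.7%, Parkway 3/9 = 33.3% → Westside
Overall: Westside 116/147 = 78.9%, Parkway 129/175 = 73.7% → Westside
Westside wins overall and in every credit group — no reversal.

Yes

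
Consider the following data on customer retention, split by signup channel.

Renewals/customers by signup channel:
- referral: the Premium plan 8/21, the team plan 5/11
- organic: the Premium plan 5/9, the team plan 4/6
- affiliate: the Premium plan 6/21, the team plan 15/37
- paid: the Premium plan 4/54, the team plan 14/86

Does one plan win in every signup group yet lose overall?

Referral: the Premium plan 8/21 = 38.1%, the team plan 5/11 = 45.5% → the team plan
Organic: the Premium plan 5/9 = 55.6%, the team plan 4/6 = 66.7% → the team plan
Affiliate: the Premium plan 6/21 = 28.6%, the team plan 15/37 = 40.5% → the team plan
Paid: the Premium plan 4/54 = 7.4%, the team plan 14/86 = 16.3% → the team plan
Overall: the Premium plan 23/105 = 21.9%, the team plan 38/140 = 27.1% → the team plan
The team plan wins overall and in every signup group — no reversal.

No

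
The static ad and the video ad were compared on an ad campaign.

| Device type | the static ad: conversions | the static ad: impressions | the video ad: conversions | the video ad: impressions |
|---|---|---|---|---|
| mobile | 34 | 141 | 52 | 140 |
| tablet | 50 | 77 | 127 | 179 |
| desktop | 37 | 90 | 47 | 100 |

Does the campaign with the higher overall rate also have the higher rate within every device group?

Mobile: the static ad 34/141 = 24.1%, the video ad 52/140 = 37.1% → the video ad
Tablet: the static ad 50/77 = 64.9%, the video ad 127/179 = 70.9% → the video ad
Desktop: the static ad 37/90 = 41.1%, the video ad 47/100 = 47.0% → the video ad
Overall: the static ad 121/308 = 39.3%, the video ad 226/419 = 53.9% → the video ad
The video ad wins overall and in every device group — no reversal.

Yes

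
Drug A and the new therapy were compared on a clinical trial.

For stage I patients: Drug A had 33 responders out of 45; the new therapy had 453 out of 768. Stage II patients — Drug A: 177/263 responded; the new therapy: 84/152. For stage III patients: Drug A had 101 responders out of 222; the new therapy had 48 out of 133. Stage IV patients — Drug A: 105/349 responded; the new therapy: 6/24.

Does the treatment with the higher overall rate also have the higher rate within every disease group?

No

Stage I: Drug A 33/45 = 73.3%, the new therapy 453/768 = 59.0% → Drug A
Stage II: Drug A 177/263 = 67.3%, the new therapy 84/152 = 55.3% → Drug A
Stage III: Drug A 101/222 = 45.5%, the new therapy 48/133 = 36.1% → Drug A
Stage IV: Drug A 105/349 = 30.1%, the new therapy 6/24 = 25.0% → Drug A
Overall: Drug A 416/879 = 47.3%, the new therapy 591/1077 = 54.9% → the new therapy
Drug A wins each disease group but the new therapy wins overall — the comparison reverses. Drug A's patients skew toward stage IV, which has a lower base rate.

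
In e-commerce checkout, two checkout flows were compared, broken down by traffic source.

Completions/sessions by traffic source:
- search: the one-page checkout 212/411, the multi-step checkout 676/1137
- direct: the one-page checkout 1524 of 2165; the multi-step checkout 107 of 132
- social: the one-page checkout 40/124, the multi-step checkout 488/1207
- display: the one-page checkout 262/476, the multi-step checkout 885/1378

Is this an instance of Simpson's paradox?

Search: the one-page checkout 212/411 = 51.6%, the multi-step checkout 676/1137 = 59.5% → the multi-step checkout
Direct: the one-page checkout 1524/2165 = 70.4%, the multi-step checkout 107/132 = 81.1% → the multi-step checkout
Social: the one-page checkout 40/124 = 32.3%, the multi-step checkout 488/1207 = 40.4% → the multi-step checkout
Display: the one-page checkout 262/476 = 55.0%, the multi-step checkout 885/1378 = 64.2% → the multi-step checkout
Overall: the one-page checkout 2038/3176 = 64.2%, the multi-step checkout 2156/3854 = 55.9% → the one-page checkout
The multi-step checkout wins each traffic group but the one-page checkout wins overall — the comparison reverses. The multi-step checkout's sessions skew toward social, which has a lower base rate.

Yes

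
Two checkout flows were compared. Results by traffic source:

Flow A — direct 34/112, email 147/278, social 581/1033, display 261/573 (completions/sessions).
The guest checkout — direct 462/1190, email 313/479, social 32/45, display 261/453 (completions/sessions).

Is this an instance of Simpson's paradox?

Direct: Flow A 34/112 = 30.4%, the guest checkout 462/1190 = 38.8% → the guest checkout
Email: Flow A 147/278 = 52.9%, the guest checkout 313/479 = 65.3% → the guest checkout
Social: Flow A 581/1033 = 56.2%, the guest checkout 32/45 = 71.1% → the guest checkout
Display: Flow A 261/573 = 45.5%, the guest checkout 261/453 = 57.6% → the guest checkout
Overall: Flow A 1023/1996 = 51.3%, the guest checkout 1068/2167 = 49.3% → Flow A
The guest checkout wins each traffic group but Flow A wins overall — the comparison reverses. The guest checkout's sessions skew toward direct, which has a lower base rate.

Yes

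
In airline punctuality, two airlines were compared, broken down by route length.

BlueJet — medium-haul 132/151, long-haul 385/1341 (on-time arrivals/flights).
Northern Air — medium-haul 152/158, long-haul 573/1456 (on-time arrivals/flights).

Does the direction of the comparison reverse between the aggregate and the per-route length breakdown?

Medium-haul: BlueJet 132/151 = 87.4%, Northern Air 152/158 = 96.2% → Northern Air
Long-haul: BlueJet 385/1341 = 28.7%, Northern Air 573/1456 = 39.4% → Northern Air
Overall: BlueJet 517/1492 = 34.7%, Northern Air 725/1614 = 44.9% → Northern Air
Northern Air wins overall and in every route group — no reversal.

No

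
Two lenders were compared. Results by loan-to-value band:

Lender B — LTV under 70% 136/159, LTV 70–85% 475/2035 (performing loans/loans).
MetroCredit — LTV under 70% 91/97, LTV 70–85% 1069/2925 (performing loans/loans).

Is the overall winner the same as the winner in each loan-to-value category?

Yes

LTV under 70%: Lender B 136/159 = 85.5%, MetroCredit 91/97 = 93.8% → MetroCredit
LTV 70–85%: Lender B 475/2035 = 23.3%, MetroCredit 1069/2925 = 36.5% → MetroCredit
Overall: Lender B 611/2194 = 27.8%, MetroCredit 1160/3022 = 38.4% → MetroCredit
MetroCredit wins overall and in every loan-to-value group — no reversal.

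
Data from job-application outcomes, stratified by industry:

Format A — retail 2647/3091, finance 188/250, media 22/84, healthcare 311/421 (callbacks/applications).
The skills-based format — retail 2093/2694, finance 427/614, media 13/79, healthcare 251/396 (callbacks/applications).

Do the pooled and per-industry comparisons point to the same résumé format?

Yes

Retail: Format A 2647/3091 = 85.6%, the skills-based format 2093/2694 = 77.7% → Format A
Finance: Format A 188/250 = 75.2%, the skills-based format 427/614 = 69.5% → Format A
Media: Format A 22/84 = 26.2%, the skills-based format 13/79 = 16.5% → Format A
Healthcare: Format A 311/421 = 73.9%, the skills-based format 251/396 = 63.4% → Format A
Overall: Format A 3168/3846 = 82.4%, the skills-based format 2784/3783 = 73.6% → Format A
Format A wins overall and in every industry group — no reversal.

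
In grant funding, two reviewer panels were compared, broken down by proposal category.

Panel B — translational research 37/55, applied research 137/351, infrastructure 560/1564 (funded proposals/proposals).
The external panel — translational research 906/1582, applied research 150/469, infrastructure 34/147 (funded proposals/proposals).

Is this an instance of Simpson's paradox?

Translational research: Panel B 37/55 = 67.3%, the external panel 906/1582 = 57.3% → Panel B
Applied research: Panel B 137/351 = 39.0%, the external panel 150/469 = 32.0% → Panel B
Infrastructure: Panel B 560/1564 = 35.8%, the external panel 34/147 = 23.1% → Panel B
Overall: Panel B 734/1970 = 37.3%, the external panel 1090/2198 = 49.6% → the external panel
Panel B wins each proposal group but the external panel wins overall — the comparison reverses. Panel B's proposals skew toward infrastructure, which has a lower base rate.

Yes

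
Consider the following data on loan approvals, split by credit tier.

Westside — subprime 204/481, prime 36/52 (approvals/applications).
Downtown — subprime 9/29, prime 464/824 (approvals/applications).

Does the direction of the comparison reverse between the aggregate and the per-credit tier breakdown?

Subprime: Westside 204/481 = 42.4%, Downtown 9/29 = 31.0% → Westside
Prime: Westside 36/52 = 69.2%, Downtown 464/824 = 56.3% → Westside
Overall: Westside 240/533 = 45.0%, Downtown 473/853 = 55.5% → Downtown
Westside wins each credit group but Downtown wins overall — the comparison reverses. Westside's applications skew toward subprime, which has a lower base rate.

Yes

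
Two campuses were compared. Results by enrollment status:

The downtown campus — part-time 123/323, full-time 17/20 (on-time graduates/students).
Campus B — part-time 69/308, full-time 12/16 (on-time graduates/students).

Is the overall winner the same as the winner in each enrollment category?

Part-time: the downtown campus 123/323 = 38.1%, Campus B 69/308 = 22.4% → the downtown campus
Full-time: the downtown campus 17/20 = 85.0%, Campus B 12/16 = 75.0% → the downtown campus
Overall: the downtown campus 140/343 = 40.8%, Campus B 81/324 = 25.0% → the downtown campus
The downtown campus wins overall and in every enrollment group — no reversal.

Yes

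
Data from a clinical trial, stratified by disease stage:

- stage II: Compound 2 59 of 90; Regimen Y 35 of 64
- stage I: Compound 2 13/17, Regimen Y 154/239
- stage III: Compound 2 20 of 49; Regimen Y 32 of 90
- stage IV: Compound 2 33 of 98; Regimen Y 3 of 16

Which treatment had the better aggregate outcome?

Stage II: Compound 2 59/90 = 65.6%, Regimen Y 35/64 = 54.7% → Compound 2
Stage I: Compound 2 13/17 = 76.5%, Regimen Y 154/239 = 64.4% → Compound 2
Stage III: Compound 2 20/49 = 40.8%, Regimen Y 32/90 = 35.6% → Compound 2
Stage IV: Compound 2 33/98 = 33.7%, Regimen Y 3/16 = 18.8% → Compound 2
Overall: Compound 2 125/254 = 49.2%, Regimen Y 224/409 = 54.8% → Regimen Y
(Compound 2 wins every disease group but Regimen Y wins overall — Compound 2's patients skew toward the low-rate stage IV group.)

Regimen Y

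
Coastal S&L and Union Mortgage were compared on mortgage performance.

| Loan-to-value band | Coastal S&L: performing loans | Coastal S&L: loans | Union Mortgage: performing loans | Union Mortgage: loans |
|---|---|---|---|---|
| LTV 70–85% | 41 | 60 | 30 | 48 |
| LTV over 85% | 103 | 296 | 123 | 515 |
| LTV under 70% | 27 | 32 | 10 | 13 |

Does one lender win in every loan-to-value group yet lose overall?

LTV 70–85%: Coastal S&L 41/60 = 68.3%, Union Mortgage 30/48 = 62.5% → Coastal S&L
LTV over 85%: Coastal S&L 103/296 = 34.8%, Union Mortgage 123/515 = 23.9% → Coastal S&L
LTV under 70%: Coastal S&L 27/32 = 84.4%, Union Mortgage 10/13 = 76.9% → Coastal S&L
Overall: Coastal S&L 171/388 = 44.1%, Union Mortgage 163/576 = 28.3% → Coastal S&L
Coastal S&L wins overall and in every loan-to-value group — no reversal.

No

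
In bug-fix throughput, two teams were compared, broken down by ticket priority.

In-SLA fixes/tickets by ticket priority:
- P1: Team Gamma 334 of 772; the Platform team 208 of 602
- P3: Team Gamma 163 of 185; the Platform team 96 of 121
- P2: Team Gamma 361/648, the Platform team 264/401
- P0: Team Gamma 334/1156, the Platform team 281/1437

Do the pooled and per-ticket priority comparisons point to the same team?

No

P1: Team Gamma 334/772 = 43.3%, the Platform team 208/602 = 34.6% → Team Gamma
P3: Team Gamma 163/185 = 88.1%, the Platform team 96/121 = 79.3% → Team Gamma
P2: Team Gamma 361/648 = 55.7%, the Platform team 264/401 = 65.8% → the Platform team
P0: Team Gamma 334/1156 = 28.9%, the Platform team 281/1437 = 19.6% → Team Gamma
Overall: Team Gamma 1192/2761 = 43.2%, the Platform team 849/2561 = 33.2% → Team Gamma
Neither sweeps: Team Gamma wins 3 of 4 groups, the Platform team wins 1. Team Gamma wins overall but not every group — no Simpson reversal.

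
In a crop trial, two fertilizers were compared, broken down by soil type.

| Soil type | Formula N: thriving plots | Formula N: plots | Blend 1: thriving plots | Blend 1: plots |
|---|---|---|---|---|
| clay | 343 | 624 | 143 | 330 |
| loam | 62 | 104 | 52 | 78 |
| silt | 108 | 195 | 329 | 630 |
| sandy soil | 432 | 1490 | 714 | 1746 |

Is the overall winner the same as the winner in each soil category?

Clay: Formula N 343/624 = 55.0%, Blend 1 143/330 = 43.3% → Formula N
Loam: Formula N 62/104 = 59.6%, Blend 1 52/78 = 66.7% → Blend 1
Silt: Formula N 108/195 = 55.4%, Blend 1 329/630 = 52.2% → Formula N
Sandy soil: Formula N 432/1490 = 29.0%, Blend 1 714/1746 = 40.9% → Blend 1
Overall: Formula N 945/2413 = 39.2%, Blend 1 1238/2784 = 44.5% → Blend 1
Neither sweeps: Formula N wins 2 of 4 groups, Blend 1 wins 2. Blend 1 wins overall but not every group — no Simpson reversal.

No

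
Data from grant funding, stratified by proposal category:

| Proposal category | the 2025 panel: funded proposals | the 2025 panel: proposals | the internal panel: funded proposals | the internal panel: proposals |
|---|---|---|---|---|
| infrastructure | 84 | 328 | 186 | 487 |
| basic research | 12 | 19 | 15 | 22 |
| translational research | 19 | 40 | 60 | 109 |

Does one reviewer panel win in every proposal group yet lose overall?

No

Infrastructure: the 2025 panel 84/328 = 25.6%, the internal panel 186/487 = 38.2% → the internal panel
Basic research: the 2025 panel 12/19 = 63.2%, the internal panel 15/22 = 68.2% → the internal panel
Translational research: the 2025 panel 19/40 = 47.5%, the internal panel 60/109 = 55.0% → the internal panel
Overall: the 2025 panel 115/387 = 29.7%, the internal panel 261/618 = 42.2% → the internal panel
The internal panel wins overall and in every proposal group — no reversal.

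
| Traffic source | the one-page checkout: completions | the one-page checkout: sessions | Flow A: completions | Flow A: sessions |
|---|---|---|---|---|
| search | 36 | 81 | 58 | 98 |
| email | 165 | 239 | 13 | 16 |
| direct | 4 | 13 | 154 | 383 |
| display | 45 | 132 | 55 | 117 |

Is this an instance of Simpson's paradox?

Yes

Search: the one-page checkout 36/81 = 44.4%, Flow A 58/98 = 59.2% → Flow A
Email: the one-page checkout 165/239 = 69.0%, Flow A 13/16 = 81.2% → Flow A
Direct: the one-page checkout 4/13 = 30.8%, Flow A 154/383 = 40.2% → Flow A
Display: the one-page checkout 45/132 = 34.1%, Flow A 55/117 = 47.0% → Flow A
Overall: the one-page checkout 250/465 = 53.8%, Flow A 280/614 = 45.6% → the one-page checkout
Flow A wins each traffic group but the one-page checkout wins overall — the comparison reverses. Flow A's sessions skew toward direct, which has a lower base rate.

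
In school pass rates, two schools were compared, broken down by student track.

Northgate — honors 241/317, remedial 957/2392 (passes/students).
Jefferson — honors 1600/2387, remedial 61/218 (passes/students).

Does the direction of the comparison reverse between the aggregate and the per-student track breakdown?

Honors: Northgate 241/317 = 76.0%, Jefferson 1600/2387 = 67.0% → Northgate
Remedial: Northgate 957/2392 = 40.0%, Jefferson 61/218 = 28.0% → Northgate
Overall: Northgate 1198/2709 = 44.2%, Jefferson 1661/2605 = 63.8% → Jefferson
Northgate wins each student group but Jefferson wins overall — the comparison reverses. Northgate's students skew toward remedial, which has a lower base rate.

Yes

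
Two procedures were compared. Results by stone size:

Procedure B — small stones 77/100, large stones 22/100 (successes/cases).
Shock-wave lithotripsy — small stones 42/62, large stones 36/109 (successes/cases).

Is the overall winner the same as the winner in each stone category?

No

Small stones: Procedure B 77/100 = 77.0%, shock-wave lithotripsy 42/62 = 67.7% → Procedure B
Large stones: Procedure B 22/100 = 22.0%, shock-wave lithotripsy 36/109 = 33.0% → shock-wave lithotripsy
Overall: Procedure B 99/200 = 49.5%, shock-wave lithotripsy 78/171 = 45.6% → Procedure B
Neither sweeps: Procedure B wins 1 of 2 groups, shock-wave lithotripsy wins 1. Procedure B wins overall but not every group — no Simpson reversal.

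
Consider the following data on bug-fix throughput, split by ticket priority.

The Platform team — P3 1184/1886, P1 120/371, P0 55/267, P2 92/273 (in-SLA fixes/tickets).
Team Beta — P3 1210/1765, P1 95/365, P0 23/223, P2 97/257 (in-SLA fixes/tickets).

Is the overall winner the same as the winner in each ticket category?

No

P3: the Platform team 1184/1886 = 62.8%, Team Beta 1210/1765 = 68.6% → Team Beta
P1: the Platform team 120/371 = 32.3%, Team Beta 95/365 = 26.0% → the Platform team
P0: the Platform team 55/267 = 20.6%, Team Beta 23/223 = 10.3% → the Platform team
P2: the Platform team 92/273 = 33.7%, Team Beta 97/257 = 37.7% → Team Beta
Overall: the Platform team 1451/2797 = 51.9%, Team Beta 1425/2610 = 54.6% → Team Beta
Neither sweeps: the Platform team wins 2 of 4 groups, Team Beta wins 2. Team Beta wins overall but not every group — no Simpson reversal.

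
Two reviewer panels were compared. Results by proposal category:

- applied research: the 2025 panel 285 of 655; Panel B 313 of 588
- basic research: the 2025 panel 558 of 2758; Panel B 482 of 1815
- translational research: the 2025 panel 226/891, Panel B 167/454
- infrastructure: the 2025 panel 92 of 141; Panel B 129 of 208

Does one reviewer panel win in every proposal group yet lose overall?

No

Applied research: the 2025 panel 285/655 = 43.5%, Panel B 313/588 = 53.2% → Panel B
Basic research: the 2025 panel 558/2758 = 20.2%, Panel B 482/1815 = 26.6% → Panel B
Translational research: the 2025 panel 226/891 = 25.4%, Panel B 167/454 = 36.8% → Panel B
Infrastructure: the 2025 panel 92/141 = 65.2%, Panel B 129/208 = 62.0% → the 2025 panel
Overall: the 2025 panel 1161/4445 = 26.1%, Panel B 1091/3065 = 35.6% → Panel B
Neither sweeps: the 2025 panel wins 1 of 4 groups, Panel B wins 3. Panel B wins overall but not every group — no Simpson reversal.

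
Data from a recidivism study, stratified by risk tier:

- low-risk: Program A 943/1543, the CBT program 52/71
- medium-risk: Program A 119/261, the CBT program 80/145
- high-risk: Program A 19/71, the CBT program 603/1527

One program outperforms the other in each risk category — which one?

Low-risk: Program A 943/1543 = 61.1%, the CBT program 52/71 = 73.2% → the CBT program
Medium-risk: Program A 119/261 = 45.6%, the CBT program 80/145 = 55.2% → the CBT program
High-risk: Program A 19/71 = 26.8%, the CBT program 603/1527 = 39.5% → the CBT program
The CBT program has the higher rate in all 3 groups.

the CBT program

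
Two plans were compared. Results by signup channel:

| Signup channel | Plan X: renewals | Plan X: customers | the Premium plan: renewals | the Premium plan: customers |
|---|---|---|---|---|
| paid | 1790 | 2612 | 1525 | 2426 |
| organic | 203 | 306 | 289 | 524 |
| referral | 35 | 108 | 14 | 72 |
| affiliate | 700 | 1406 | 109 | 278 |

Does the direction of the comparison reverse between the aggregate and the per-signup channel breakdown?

Paid: Plan X 1790/2612 = 68.5%, the Premium plan 1525/2426 = 62.9% → Plan X
Organic: Plan X 203/306 = 66.3%, the Premium plan 289/524 = 55.2% → Plan X
Referral: Plan X 35/108 = 32.4%, the Premium plan 14/72 = 19.4% → Plan X
Affiliate: Plan X 700/1406 = 49.8%, the Premium plan 109/278 = 39.2% → Plan X
Overall: Plan X 2728/4432 = 61.6%, the Premium plan 1937/3300 = 58.7% → Plan X
Plan X wins overall and in every signup group — no reversal.

No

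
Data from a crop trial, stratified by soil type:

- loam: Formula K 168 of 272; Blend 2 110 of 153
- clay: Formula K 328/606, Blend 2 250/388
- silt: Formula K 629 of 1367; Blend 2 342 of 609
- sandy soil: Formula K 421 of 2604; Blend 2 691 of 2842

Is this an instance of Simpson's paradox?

Loam: Formula K 168/272 = 61.8%, Blend 2 110/153 = 71.9% → Blend 2
Clay: Formula K 328/606 = 54.1%, Blend 2 250/388 = 64.4% → Blend 2
Silt: Formula K 629/1367 = 46.0%, Blend 2 342/609 = 56.2% → Blend 2
Sandy soil: Formula K 421/2604 = 16.2%, Blend 2 691/2842 = 24.3% → Blend 2
Overall: Formula K 1546/4849 = 31.9%, Blend 2 1393/3992 = 34.9% → Blend 2
Blend 2 wins overall and in every soil group — no reversal.

No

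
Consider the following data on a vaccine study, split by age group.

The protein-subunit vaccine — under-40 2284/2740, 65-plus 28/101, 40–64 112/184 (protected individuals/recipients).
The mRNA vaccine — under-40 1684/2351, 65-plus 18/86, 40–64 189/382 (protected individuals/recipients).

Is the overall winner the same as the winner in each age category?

Under-40: the protein-subunit vaccine 2284/2740 = 83.4%, the mRNA vaccine 1684/2351 = 71.6% → the protein-subunit vaccine
65-plus: the protein-subunit vaccine 28/101 = 27.7%, the mRNA vaccine 18/86 = 20.9% → the protein-subunit vaccine
40–64: the protein-subunit vaccine 112/184 = 60.9%, the mRNA vaccine 189/382 = 49.5% → the protein-subunit vaccine
Overall: the protein-subunit vaccine 2424/3025 = 80.1%, the mRNA vaccine 1891/2819 = 67.1% → the protein-subunit vaccine
The protein-subunit vaccine wins overall and in every age group — no reversal.

Yes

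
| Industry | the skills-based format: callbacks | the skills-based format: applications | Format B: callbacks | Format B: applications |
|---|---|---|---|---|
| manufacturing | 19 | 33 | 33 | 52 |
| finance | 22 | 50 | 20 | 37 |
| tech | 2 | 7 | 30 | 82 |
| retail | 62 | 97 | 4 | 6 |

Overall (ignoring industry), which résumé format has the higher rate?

Manufacturing: the skills-based format 19/33 = 57.6%, Format B 33/52 = 63.5% → Format B
Finance: the skills-based format 22/50 = 44.0%, Format B 20/37 = 54.1% → Format B
Tech: the skills-based format 2/7 = 28.6%, Format B 30/82 = 36.6% → Format B
Retail: the skills-based format 62/97 = 63.9%, Format B 4/6 = 66.7% → Format B
Overall: the skills-based format 105/187 = 56.1%, Format B 87/177 = 49.2% → the skills-based format
(Format B wins every industry group but the skills-based format wins overall — Format B's applications skew toward the low-rate tech group.)

the skills-based format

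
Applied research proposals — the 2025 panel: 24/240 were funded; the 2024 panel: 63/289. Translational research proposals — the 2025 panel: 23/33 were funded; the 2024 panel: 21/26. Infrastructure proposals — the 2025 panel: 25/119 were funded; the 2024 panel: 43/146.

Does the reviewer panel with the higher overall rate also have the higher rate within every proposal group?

Yes

Applied research: the 2025 panel 24/240 = 10.0%, the 2024 panel 63/289 = 21.8% → the 2024 panel
Translational research: the 2025 panel 23/33 = 69.7%, the 2024 panel 21/26 = 80.8% → the 2024 panel
Infrastructure: the 2025 panel 25/119 = 21.0%, the 2024 panel 43/146 = 29.5% → the 2024 panel
Overall: the 2025 panel 72/392 = 18.4%, the 2024 panel 127/461 = 27.5% → the 2024 panel
The 2024 panel wins overall and in every proposal group — no reversal.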